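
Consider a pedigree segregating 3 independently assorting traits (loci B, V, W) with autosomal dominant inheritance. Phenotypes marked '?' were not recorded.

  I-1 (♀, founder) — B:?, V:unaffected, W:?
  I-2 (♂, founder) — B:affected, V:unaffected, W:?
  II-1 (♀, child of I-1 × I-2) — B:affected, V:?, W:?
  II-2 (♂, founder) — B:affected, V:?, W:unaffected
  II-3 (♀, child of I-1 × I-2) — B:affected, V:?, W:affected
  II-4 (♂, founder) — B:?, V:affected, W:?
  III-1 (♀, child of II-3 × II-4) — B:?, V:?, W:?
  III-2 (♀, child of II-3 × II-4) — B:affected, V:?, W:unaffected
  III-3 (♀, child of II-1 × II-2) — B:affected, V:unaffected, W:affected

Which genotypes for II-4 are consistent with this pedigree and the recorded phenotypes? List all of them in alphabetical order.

II-4 ∈ {BB VV Ww, BB VV ww, BB Vv Ww, BB Vv ww, Bb VV Ww, Bb VV ww, Bb Vv Ww, Bb Vv ww, bb VV Ww, bb VV ww, bb Vv Ww, bb Vv ww}

B/I-1 ? ·: bb|Bb|BB
B/I-2 aff ·: Bb|BB
B/II-1 aff I-1×I-2: Bb|BB
B/II-2 aff ·: Bb|BB
B/II-3 aff I-1×I-2: Bb|BB
B/II-4 ? ·: bb|Bb|BB
B/III-1 ? II-3×II-4: bb|Bb|BB
B/III-2 aff II-3×II-4: Bb|BB
B/III-3 aff II-1×II-2: Bb|BB
⇒ B over [I-1,I-2,II-1,II-2,II-3,II-4,III-1,III-2,III-3]: 492 consistent
V/I-1 un ·: vv
V/I-2 un ·: vv
V/II-1 ? I-1×I-2: vv
V/II-2 ? ·: vv|Vv
V/II-3 ? I-1×I-2: vv
V/II-4 aff ·: Vv|VV
V/III-1 ? II-3×II-4: vv|Vv
V/III-2 ? II-3×II-4: vv|Vv
V/III-3 un II-1×II-2: vv
⇒ V over [I-1,I-2,II-1,II-2,II-3,II-4,III-1,III-2,III-3]: 10 consistent
W/I-1 ? ·: ww|Ww|WW
W/I-2 ? ·: ww|Ww|WW
W/II-1 ? I-1×I-2: Ww|WW
W/II-2 un ·: ww
W/II-3 aff I-1×I-2: Ww
W/II-4 ? ·: ww|Ww
W/III-1 ? II-3×II-4: ww|Ww|WW
W/III-2 un II-3×II-4: ww
W/III-3 aff II-1×II-2: Ww
⇒ W over [I-1,I-2,II-1,II-2,II-3,II-4,III-1,III-2,III-3]: 50 consistent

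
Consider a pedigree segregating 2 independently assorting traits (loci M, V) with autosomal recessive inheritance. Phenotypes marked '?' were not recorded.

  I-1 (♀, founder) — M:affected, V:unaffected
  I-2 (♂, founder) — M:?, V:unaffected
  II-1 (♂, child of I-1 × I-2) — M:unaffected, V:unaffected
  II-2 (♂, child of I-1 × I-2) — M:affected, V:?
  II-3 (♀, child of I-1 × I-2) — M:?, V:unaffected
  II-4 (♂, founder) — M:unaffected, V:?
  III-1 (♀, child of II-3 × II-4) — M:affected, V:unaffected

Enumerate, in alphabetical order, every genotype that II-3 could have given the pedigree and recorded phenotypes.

II-3 ∈ {Mm VV, Mm Vv, mm VV, mm Vv}

M/I-1 aff ·: mm
M/I-2 ? ·: Mm
M/II-1 un I-1×I-2: Mm
M/II-2 aff I-1×I-2: mm
M/II-3 ? I-1×I-2: Mm|mm
M/II-4 un ·: Mm
M/III-1 aff II-3×II-4: mm
⇒ M over [I-1,I-2,II-1,II-2,II-3,II-4,III-1]: 2 consistent
V/I-1 un ·: VV|Vv
V/I-2 un ·: VV|Vv
V/II-1 un I-1×I-2: VV|Vv
V/II-2 ? I-1×I-2: VV|Vv|vv
V/II-3 un I-1×I-2: VV|Vv
V/II-4 ? ·: VV|Vv|vv
V/III-1 un II-3×II-4: VV|Vv
⇒ V over [I-1,I-2,II-1,II-2,II-3,II-4,III-1]: 130 consistent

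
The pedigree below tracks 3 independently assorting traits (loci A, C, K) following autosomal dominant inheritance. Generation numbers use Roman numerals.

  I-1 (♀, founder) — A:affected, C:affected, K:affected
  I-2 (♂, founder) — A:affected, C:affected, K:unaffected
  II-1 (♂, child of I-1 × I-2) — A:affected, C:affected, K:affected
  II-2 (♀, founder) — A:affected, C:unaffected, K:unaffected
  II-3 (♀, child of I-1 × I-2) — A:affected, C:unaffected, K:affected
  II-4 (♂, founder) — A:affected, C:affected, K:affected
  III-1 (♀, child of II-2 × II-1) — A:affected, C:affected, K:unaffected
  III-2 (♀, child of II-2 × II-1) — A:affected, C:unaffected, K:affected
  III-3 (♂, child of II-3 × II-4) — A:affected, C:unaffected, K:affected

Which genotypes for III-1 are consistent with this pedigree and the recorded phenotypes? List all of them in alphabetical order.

III-1 ∈ {AA Cc kk, Aa Cc kk}

A/I-1 aff ·: Aa|AA
A/I-2 aff ·: Aa|AA
A/II-1 aff I-1×I-2: Aa|AA
A/II-2 aff ·: Aa|AA
A/II-3 aff I-1×I-2: Aa|AA
A/II-4 aff ·: Aa|AA
A/III-1 aff II-2×II-1: Aa|AA
A/III-2 aff II-2×II-1: Aa|AA
A/III-3 aff II-3×II-4: Aa|AA
⇒ A over [I-1,I-2,II-1,II-2,II-3,II-4,III-1,III-2,III-3]: 288 consistent
C/I-1 aff ·: Cc
C/I-2 aff ·: Cc
C/II-1 aff I-1×I-2: Cc
C/II-2 un ·: cc
C/II-3 un I-1×I-2: cc
C/II-4 aff ·: Cc
C/III-1 aff II-2×II-1: Cc
C/III-2 un II-2×II-1: cc
C/III-3 un II-3×II-4: cc
⇒ C over [I-1,I-2,II-1,II-2,II-3,II-4,III-1,III-2,III-3]: 1 consistent
K/I-1 aff ·: Kk|KK
K/I-2 un ·: kk
K/II-1 aff I-1×I-2: Kk
K/II-2 un ·: kk
K/II-3 aff I-1×I-2: Kk
K/II-4 aff ·: Kk|KK
K/III-1 un II-2×II-1: kk
K/III-2 aff II-2×II-1: Kk
K/III-3 aff II-3×II-4: Kk|KK
⇒ K over [I-1,I-2,II-1,II-2,II-3,II-4,III-1,III-2,III-3]: 8 consistent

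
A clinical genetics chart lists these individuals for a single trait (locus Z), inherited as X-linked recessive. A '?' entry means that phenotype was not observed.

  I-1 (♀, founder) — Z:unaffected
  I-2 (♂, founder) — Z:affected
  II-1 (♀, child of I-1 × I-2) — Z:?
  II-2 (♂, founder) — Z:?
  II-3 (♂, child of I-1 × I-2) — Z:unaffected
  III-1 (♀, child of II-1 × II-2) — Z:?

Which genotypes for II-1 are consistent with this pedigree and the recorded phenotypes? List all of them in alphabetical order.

Z/I-1 un ·: X^ZX^Z|X^ZX^z
Z/I-2 aff ·: X^zY
Z/II-1 ? I-1×I-2: X^ZX^z|X^zX^z
Z/II-2 ? ·: X^ZY|X^zY
Z/II-3 un I-1×I-2: X^ZY
Z/III-1 ? II-1×II-2: X^ZX^Z|X^ZX^z|X^zX^z
⇒ Z over [I-1,I-2,II-1,II-2,II-3,III-1]: 10 consistent

II-1 ∈ {X^ZX^z, X^zX^z}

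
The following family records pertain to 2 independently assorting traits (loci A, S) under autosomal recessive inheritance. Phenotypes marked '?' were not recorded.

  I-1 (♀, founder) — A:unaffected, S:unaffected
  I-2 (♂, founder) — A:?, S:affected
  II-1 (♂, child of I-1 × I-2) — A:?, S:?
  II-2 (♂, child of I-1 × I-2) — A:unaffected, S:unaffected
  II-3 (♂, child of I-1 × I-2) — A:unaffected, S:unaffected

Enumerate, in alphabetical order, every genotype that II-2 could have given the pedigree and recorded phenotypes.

II-2 ∈ {AA Ss, Aa Ss}

A/I-1 un ·: AA|Aa
A/I-2 ? ·: AA|Aa|aa
A/II-1 ? I-1×I-2: AA|Aa|aa
A/II-2 un I-1×I-2: AA|Aa
A/II-3 un I-1×I-2: AA|Aa
⇒ A over [I-1,I-2,II-1,II-2,II-3]: 32 consistent
S/I-1 un ·: SS|Ss
S/I-2 aff ·: ss
S/II-1 ? I-1×I-2: Ss|ss
S/II-2 un I-1×I-2: Ss
S/II-3 un I-1×I-2: Ss
⇒ S over [I-1,I-2,II-1,II-2,II-3]: 3 consistent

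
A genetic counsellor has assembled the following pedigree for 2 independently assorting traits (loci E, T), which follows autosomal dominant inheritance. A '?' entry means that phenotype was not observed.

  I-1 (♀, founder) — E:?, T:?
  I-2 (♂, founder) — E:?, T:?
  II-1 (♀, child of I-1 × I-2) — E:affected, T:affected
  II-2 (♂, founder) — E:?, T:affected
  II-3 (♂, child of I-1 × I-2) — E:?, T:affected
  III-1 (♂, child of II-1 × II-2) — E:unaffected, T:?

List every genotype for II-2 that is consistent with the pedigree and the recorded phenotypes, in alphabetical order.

II-2 ∈ {Ee TT, Ee Tt, ee TT, ee Tt}

E/I-1 ? ·: ee|Ee|EE
E/I-2 ? ·: ee|Ee|EE
E/II-1 aff I-1×I-2: Ee
E/II-2 ? ·: ee|Ee
E/II-3 ? I-1×I-2: ee|Ee|EE
E/III-1 un II-1×II-2: ee
⇒ E over [I-1,I-2,II-1,II-2,II-3,III-1]: 26 consistent
T/I-1 ? ·: tt|Tt|TT
T/I-2 ? ·: tt|Tt|TT
T/II-1 aff I-1×I-2: Tt|TT
T/II-2 aff ·: Tt|TT
T/II-3 aff I-1×I-2: Tt|TT
T/III-1 ? II-1×II-2: tt|Tt|TT
⇒ T over [I-1,I-2,II-1,II-2,II-3,III-1]: 71 consistent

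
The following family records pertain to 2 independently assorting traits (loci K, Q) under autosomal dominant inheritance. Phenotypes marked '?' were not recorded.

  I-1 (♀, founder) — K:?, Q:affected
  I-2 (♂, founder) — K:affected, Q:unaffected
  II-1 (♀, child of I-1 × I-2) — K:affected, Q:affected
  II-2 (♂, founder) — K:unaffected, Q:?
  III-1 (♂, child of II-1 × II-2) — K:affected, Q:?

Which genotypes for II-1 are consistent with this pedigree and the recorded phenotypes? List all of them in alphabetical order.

II-1 ∈ {KK Qq, Kk Qq}

K/I-1 ? ·: kk|Kk|KK
K/I-2 aff ·: Kk|KK
K/II-1 aff I-1×I-2: Kk|KK
K/II-2 un ·: kk
K/III-1 aff II-1×II-2: Kk
⇒ K over [I-1,I-2,II-1,II-2,III-1]: 9 consistent
Q/I-1 aff ·: Qq|QQ
Q/I-2 un ·: qq
Q/II-1 aff I-1×I-2: Qq
Q/II-2 ? ·: qq|Qq|QQ
Q/III-1 ? II-1×II-2: qq|Qq|QQ
⇒ Q over [I-1,I-2,II-1,II-2,III-1]: 14 consistent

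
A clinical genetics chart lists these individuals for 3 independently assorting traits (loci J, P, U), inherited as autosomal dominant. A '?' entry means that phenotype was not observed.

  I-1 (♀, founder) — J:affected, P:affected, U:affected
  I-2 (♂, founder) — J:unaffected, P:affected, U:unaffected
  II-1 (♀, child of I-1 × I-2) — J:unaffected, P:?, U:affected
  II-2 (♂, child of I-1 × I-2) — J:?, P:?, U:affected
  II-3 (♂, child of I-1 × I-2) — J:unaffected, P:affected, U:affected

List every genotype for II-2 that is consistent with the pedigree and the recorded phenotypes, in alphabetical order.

II-2 ∈ {Jj PP Uu, Jj Pp Uu, Jj pp Uu, jj PP Uu, jj Pp Uu, jj pp Uu}

J/I-1 aff ·: Jj
J/I-2 un ·: jj
J/II-1 un I-1×I-2: jj
J/II-2 ? I-1×I-2: jj|Jj
J/II-3 un I-1×I-2: jj
⇒ J over [I-1,I-2,II-1,II-2,II-3]: 2 consistent
P/I-1 aff ·: Pp|PP
P/I-2 aff ·: Pp|PP
P/II-1 ? I-1×I-2: pp|Pp|PP
P/II-2 ? I-1×I-2: pp|Pp|PP
P/II-3 aff I-1×I-2: Pp|PP
⇒ P over [I-1,I-2,II-1,II-2,II-3]: 35 consistent
U/I-1 aff ·: Uu|UU
U/I-2 un ·: uu
U/II-1 aff I-1×I-2: Uu
U/II-2 aff I-1×I-2: Uu
U/II-3 aff I-1×I-2: Uu
⇒ U over [I-1,I-2,II-1,II-2,II-3]: 2 consistent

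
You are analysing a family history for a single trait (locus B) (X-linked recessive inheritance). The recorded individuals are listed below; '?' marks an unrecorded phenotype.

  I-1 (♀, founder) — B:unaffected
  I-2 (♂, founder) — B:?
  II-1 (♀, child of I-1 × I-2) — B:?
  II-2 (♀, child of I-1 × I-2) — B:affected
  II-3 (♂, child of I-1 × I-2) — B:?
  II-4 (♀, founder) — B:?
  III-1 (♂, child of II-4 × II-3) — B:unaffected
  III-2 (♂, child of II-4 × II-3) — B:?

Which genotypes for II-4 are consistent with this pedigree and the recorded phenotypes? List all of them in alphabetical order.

B/I-1 un ·: X^BX^b
B/I-2 ? ·: X^bY
B/II-1 ? I-1×I-2: X^BX^b|X^bX^b
B/II-2 aff I-1×I-2: X^bX^b
B/II-3 ? I-1×I-2: X^BY|X^bY
B/II-4 ? ·: X^BX^B|X^BX^b
B/III-1 un II-4×II-3: X^BY
B/III-2 ? II-4×II-3: X^BY|X^bY
⇒ B over [I-1,I-2,II-1,II-2,II-3,II-4,III-1,III-2]: 12 consistent

II-4 ∈ {X^BX^B, X^BX^b}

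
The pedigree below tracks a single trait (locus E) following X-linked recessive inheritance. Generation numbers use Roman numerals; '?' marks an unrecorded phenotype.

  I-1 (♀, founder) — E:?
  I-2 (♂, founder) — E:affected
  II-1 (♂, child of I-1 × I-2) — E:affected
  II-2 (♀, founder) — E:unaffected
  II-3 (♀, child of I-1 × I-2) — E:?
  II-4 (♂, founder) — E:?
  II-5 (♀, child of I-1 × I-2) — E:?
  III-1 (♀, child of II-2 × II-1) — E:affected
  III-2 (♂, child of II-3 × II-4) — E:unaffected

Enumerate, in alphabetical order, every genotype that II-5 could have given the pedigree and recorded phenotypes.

E/I-1 ? ·: X^EX^e
E/I-2 aff ·: X^eY
E/II-1 aff I-1×I-2: X^eY
E/II-2 un ·: X^EX^e
E/II-3 ? I-1×I-2: X^EX^e
E/II-4 ? ·: X^EY|X^eY
E/II-5 ? I-1×I-2: X^EX^e|X^eX^e
E/III-1 aff II-2×II-1: X^eX^e
E/III-2 un II-3×II-4: X^EY
⇒ E over [I-1,I-2,II-1,II-2,II-3,II-4,II-5,III-1,III-2]: 4 consistent

II-5 ∈ {X^EX^e, X^eX^e}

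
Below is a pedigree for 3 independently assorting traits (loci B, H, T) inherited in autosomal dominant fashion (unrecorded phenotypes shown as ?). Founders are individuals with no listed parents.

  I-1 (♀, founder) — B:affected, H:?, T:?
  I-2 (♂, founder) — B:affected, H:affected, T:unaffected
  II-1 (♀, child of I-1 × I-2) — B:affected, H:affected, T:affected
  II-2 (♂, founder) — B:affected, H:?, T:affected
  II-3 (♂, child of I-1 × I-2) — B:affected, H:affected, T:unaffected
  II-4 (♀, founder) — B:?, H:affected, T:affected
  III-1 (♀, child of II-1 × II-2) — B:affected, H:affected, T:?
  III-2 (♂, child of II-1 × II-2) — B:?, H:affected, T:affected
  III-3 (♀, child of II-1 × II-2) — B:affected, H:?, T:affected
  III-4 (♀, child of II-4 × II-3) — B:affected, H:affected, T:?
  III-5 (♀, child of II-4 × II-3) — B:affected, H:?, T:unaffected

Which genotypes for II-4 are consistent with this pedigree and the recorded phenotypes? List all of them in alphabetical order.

II-4 ∈ {BB HH Tt, BB Hh Tt, Bb HH Tt, Bb Hh Tt, bb HH Tt, bb Hh Tt}

B/I-1 aff ·: Bb|BB
B/I-2 aff ·: Bb|BB
B/II-1 aff I-1×I-2: Bb|BB
B/II-2 aff ·: Bb|BB
B/II-3 aff I-1×I-2: Bb|BB
B/II-4 ? ·: bb|Bb|BB
B/III-1 aff II-1×II-2: Bb|BB
B/III-2 ? II-1×II-2: bb|Bb|BB
B/III-3 aff II-1×II-2: Bb|BB
B/III-4 aff II-4×II-3: Bb|BB
B/III-5 aff II-4×II-3: Bb|BB
⇒ B over [I-1,I-2,II-1,II-2,II-3,II-4,III-1,III-2,III-3,III-4,III-5]: 1359 consistent
H/I-1 ? ·: hh|Hh|HH
H/I-2 aff ·: Hh|HH
H/II-1 aff I-1×I-2: Hh|HH
H/II-2 ? ·: hh|Hh|HH
H/II-3 aff I-1×I-2: Hh|HH
H/II-4 aff ·: Hh|HH
H/III-1 aff II-1×II-2: Hh|HH
H/III-2 aff II-1×II-2: Hh|HH
H/III-3 ? II-1×II-2: hh|Hh|HH
H/III-4 aff II-4×II-3: Hh|HH
H/III-5 ? II-4×II-3: hh|Hh|HH
⇒ H over [I-1,I-2,II-1,II-2,II-3,II-4,III-1,III-2,III-3,III-4,III-5]: 1930 consistent
T/I-1 ? ·: Tt
T/I-2 un ·: tt
T/II-1 aff I-1×I-2: Tt
T/II-2 aff ·: Tt|TT
T/II-3 un I-1×I-2: tt
T/II-4 aff ·: Tt
T/III-1 ? II-1×II-2: tt|Tt|TT
T/III-2 aff II-1×II-2: Tt|TT
T/III-3 aff II-1×II-2: Tt|TT
T/III-4 ? II-4×II-3: tt|Tt
T/III-5 un II-4×II-3: tt
⇒ T over [I-1,I-2,II-1,II-2,II-3,II-4,III-1,III-2,III-3,III-4,III-5]: 40 consistent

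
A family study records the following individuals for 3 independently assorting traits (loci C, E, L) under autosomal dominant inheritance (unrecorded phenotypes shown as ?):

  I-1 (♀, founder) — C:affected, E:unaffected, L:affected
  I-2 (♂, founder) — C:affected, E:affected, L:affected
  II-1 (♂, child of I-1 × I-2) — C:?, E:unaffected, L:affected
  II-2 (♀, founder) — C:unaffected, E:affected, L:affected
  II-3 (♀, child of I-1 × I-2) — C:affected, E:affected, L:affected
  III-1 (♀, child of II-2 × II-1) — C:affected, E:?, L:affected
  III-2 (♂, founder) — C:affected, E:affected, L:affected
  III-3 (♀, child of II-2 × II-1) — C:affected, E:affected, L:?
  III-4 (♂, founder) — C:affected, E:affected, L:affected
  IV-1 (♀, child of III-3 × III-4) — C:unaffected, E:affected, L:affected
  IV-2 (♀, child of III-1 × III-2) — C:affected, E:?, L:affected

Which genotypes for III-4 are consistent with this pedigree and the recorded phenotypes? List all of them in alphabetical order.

III-4 ∈ {Cc EE LL, Cc EE Ll, Cc Ee LL, Cc Ee Ll}

C/I-1 aff ·: Cc|CC
C/I-2 aff ·: Cc|CC
C/II-1 ? I-1×I-2: Cc|CC
C/II-2 un ·: cc
C/II-3 aff I-1×I-2: Cc|CC
C/III-1 aff II-2×II-1: Cc
C/III-2 aff ·: Cc|CC
C/III-3 aff II-2×II-1: Cc
C/III-4 aff ·: Cc
C/IV-1 un III-3×III-4: cc
C/IV-2 aff III-1×III-2: Cc|CC
⇒ C over [I-1,I-2,II-1,II-2,II-3,III-1,III-2,III-3,III-4,IV-1,IV-2]: 52 consistent
E/I-1 un ·: ee
E/I-2 aff ·: Ee
E/II-1 un I-1×I-2: ee
E/II-2 aff ·: Ee|EE
E/II-3 aff I-1×I-2: Ee
E/III-1 ? II-2×II-1: ee|Ee
E/III-2 aff ·: Ee|EE
E/III-3 aff II-2×II-1: Ee
E/III-4 aff ·: Ee|EE
E/IV-1 aff III-3×III-4: Ee|EE
E/IV-2 ? III-1×III-2: ee|Ee|EE
⇒ E over [I-1,I-2,II-1,II-2,II-3,III-1,III-2,III-3,III-4,IV-1,IV-2]: 52 consistent
L/I-1 aff ·: Ll|LL
L/I-2 aff ·: Ll|LL
L/II-1 aff I-1×I-2: Ll|LL
L/II-2 aff ·: Ll|LL
L/II-3 aff I-1×I-2: Ll|LL
L/III-1 aff II-2×II-1: Ll|LL
L/III-2 aff ·: Ll|LL
L/III-3 ? II-2×II-1: ll|Ll|LL
L/III-4 aff ·: Ll|LL
L/IV-1 aff III-3×III-4: Ll|LL
L/IV-2 aff III-1×III-2: Ll|LL
⇒ L over [I-1,I-2,II-1,II-2,II-3,III-1,III-2,III-3,III-4,IV-1,IV-2]: 1078 consistent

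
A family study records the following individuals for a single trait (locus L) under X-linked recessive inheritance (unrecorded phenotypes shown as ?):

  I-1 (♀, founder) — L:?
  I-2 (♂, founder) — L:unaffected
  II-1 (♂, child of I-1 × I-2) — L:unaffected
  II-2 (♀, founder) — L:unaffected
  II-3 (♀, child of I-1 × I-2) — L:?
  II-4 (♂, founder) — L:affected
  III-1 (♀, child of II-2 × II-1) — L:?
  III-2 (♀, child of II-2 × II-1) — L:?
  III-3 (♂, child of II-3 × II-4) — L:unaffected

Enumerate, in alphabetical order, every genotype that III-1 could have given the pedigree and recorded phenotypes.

L/I-1 ? ·: X^LX^L|X^LX^l
L/I-2 un ·: X^LY
L/II-1 un I-1×I-2: X^LY
L/II-2 un ·: X^LX^L|X^LX^l
L/II-3 ? I-1×I-2: X^LX^L|X^LX^l
L/II-4 aff ·: X^lY
L/III-1 ? II-2×II-1: X^LX^L|X^LX^l
L/III-2 ? II-2×II-1: X^LX^L|X^LX^l
L/III-3 un II-3×II-4: X^LY
⇒ L over [I-1,I-2,II-1,II-2,II-3,II-4,III-1,III-2,III-3]: 15 consistent

III-1 ∈ {X^LX^L, X^LX^l}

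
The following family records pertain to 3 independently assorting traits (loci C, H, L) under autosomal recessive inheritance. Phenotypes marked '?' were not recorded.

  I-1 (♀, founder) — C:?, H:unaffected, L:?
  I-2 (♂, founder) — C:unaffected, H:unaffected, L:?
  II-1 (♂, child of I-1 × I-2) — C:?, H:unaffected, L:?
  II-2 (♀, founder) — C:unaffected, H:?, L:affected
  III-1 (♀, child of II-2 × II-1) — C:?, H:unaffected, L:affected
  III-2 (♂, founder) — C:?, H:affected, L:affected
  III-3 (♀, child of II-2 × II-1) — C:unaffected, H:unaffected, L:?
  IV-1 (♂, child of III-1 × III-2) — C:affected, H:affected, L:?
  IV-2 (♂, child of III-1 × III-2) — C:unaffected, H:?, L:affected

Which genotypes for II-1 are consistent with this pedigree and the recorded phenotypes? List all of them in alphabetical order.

II-1 ∈ {CC HH Ll, CC HH ll, CC Hh Ll, CC Hh ll, Cc HH Ll, Cc HH ll, Cc Hh Ll, Cc Hh ll, cc HH Ll, cc HH ll, cc Hh Ll, cc Hh ll}

C/I-1 ? ·: CC|Cc|cc
C/I-2 un ·: CC|Cc
C/II-1 ? I-1×I-2: CC|Cc|cc
C/II-2 un ·: CC|Cc
C/III-1 ? II-2×II-1: Cc|cc
C/III-2 ? ·: Cc|cc
C/III-3 un II-2×II-1: CC|Cc
C/IV-1 aff III-1×III-2: cc
C/IV-2 un III-1×III-2: CC|Cc
⇒ C over [I-1,I-2,II-1,II-2,III-1,III-2,III-3,IV-1,IV-2]: 108 consistent
H/I-1 un ·: HH|Hh
H/I-2 un ·: HH|Hh
H/II-1 un I-1×I-2: HH|Hh
H/II-2 ? ·: HH|Hh|hh
H/III-1 un II-2×II-1: Hh
H/III-2 aff ·: hh
H/III-3 un II-2×II-1: HH|Hh
H/IV-1 aff III-1×III-2: hh
H/IV-2 ? III-1×III-2: Hh|hh
⇒ H over [I-1,I-2,II-1,II-2,III-1,III-2,III-3,IV-1,IV-2]: 54 consistent
L/I-1 ? ·: LL|Ll|ll
L/I-2 ? ·: LL|Ll|ll
L/II-1 ? I-1×I-2: Ll|ll
L/II-2 aff ·: ll
L/III-1 aff II-2×II-1: ll
L/III-2 aff ·: ll
L/III-3 ? II-2×II-1: Ll|ll
L/IV-1 ? III-1×III-2: ll
L/IV-2 aff III-1×III-2: ll
⇒ L over [I-1,I-2,II-1,II-2,III-1,III-2,III-3,IV-1,IV-2]: 18 consistent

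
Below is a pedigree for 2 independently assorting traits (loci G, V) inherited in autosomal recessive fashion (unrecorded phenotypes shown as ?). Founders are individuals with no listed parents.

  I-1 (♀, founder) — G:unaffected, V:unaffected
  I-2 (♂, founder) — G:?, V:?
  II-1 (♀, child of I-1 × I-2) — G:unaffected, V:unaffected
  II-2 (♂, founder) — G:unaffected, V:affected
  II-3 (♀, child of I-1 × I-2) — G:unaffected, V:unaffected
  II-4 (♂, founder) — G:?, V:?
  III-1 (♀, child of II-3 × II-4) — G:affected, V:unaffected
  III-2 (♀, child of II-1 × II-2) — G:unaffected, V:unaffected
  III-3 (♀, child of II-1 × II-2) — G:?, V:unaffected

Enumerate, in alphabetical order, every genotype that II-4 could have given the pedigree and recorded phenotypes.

G/I-1 un ·: GG|Gg
G/I-2 ? ·: GG|Gg|gg
G/II-1 un I-1×I-2: GG|Gg
G/II-2 un ·: GG|Gg
G/II-3 un I-1×I-2: Gg
G/II-4 ? ·: Gg|gg
G/III-1 aff II-3×II-4: gg
G/III-2 un II-1×II-2: GG|Gg
G/III-3 ? II-1×II-2: GG|Gg|gg
⇒ G over [I-1,I-2,II-1,II-2,II-3,II-4,III-1,III-2,III-3]: 130 consistent
V/I-1 un ·: VV|Vv
V/I-2 ? ·: VV|Vv|vv
V/II-1 un I-1×I-2: VV|Vv
V/II-2 aff ·: vv
V/II-3 un I-1×I-2: VV|Vv
V/II-4 ? ·: VV|Vv|vv
V/III-1 un II-3×II-4: VV|Vv
V/III-2 un II-1×II-2: Vv
V/III-3 un II-1×II-2: Vv
⇒ V over [I-1,I-2,II-1,II-2,II-3,II-4,III-1,III-2,III-3]: 68 consistent

II-4 ∈ {Gg VV, Gg Vv, Gg vv, gg VV, gg Vv, gg vv}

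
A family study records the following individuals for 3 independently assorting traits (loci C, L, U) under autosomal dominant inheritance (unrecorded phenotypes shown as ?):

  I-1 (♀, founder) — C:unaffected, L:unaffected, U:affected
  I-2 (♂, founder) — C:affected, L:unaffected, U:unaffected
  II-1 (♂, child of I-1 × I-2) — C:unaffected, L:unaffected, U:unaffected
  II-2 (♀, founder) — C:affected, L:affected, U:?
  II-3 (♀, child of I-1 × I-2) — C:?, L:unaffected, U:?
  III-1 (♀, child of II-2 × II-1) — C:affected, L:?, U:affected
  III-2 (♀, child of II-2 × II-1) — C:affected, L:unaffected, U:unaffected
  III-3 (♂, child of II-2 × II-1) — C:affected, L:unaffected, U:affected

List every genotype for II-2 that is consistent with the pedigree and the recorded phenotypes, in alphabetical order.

II-2 ∈ {CC Ll Uu, Cc Ll Uu}

C/I-1 un ·: cc
C/I-2 aff ·: Cc
C/II-1 un I-1×I-2: cc
C/II-2 aff ·: Cc|CC
C/II-3 ? I-1×I-2: cc|Cc
C/III-1 aff II-2×II-1: Cc
C/III-2 aff II-2×II-1: Cc
C/III-3 aff II-2×II-1: Cc
⇒ C over [I-1,I-2,II-1,II-2,II-3,III-1,III-2,III-3]: 4 consistent
L/I-1 un ·: ll
L/I-2 un ·: ll
L/II-1 un I-1×I-2: ll
L/II-2 aff ·: Ll
L/II-3 un I-1×I-2: ll
L/III-1 ? II-2×II-1: ll|Ll
L/III-2 un II-2×II-1: ll
L/III-3 un II-2×II-1: ll
⇒ L over [I-1,I-2,II-1,II-2,II-3,III-1,III-2,III-3]: 2 consistent
U/I-1 aff ·: Uu
U/I-2 un ·: uu
U/II-1 un I-1×I-2: uu
U/II-2 ? ·: Uu
U/II-3 ? I-1×I-2: uu|Uu
U/III-1 aff II-2×II-1: Uu
U/III-2 un II-2×II-1: uu
U/III-3 aff II-2×II-1: Uu
⇒ U over [I-1,I-2,II-1,II-2,II-3,III-1,III-2,III-3]: 2 consistent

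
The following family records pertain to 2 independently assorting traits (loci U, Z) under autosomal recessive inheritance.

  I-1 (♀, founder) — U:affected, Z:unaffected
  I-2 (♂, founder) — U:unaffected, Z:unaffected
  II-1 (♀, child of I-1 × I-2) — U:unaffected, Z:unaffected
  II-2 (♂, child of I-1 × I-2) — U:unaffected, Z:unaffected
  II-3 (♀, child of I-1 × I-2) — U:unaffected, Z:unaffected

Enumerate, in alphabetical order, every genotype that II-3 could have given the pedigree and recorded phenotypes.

U/I-1 aff ·: uu
U/I-2 un ·: UU|Uu
U/II-1 un I-1×I-2: Uu
U/II-2 un I-1×I-2: Uu
U/II-3 un I-1×I-2: Uu
⇒ U over [I-1,I-2,II-1,II-2,II-3]: 2 consistent
Z/I-1 un ·: ZZ|Zz
Z/I-2 un ·: ZZ|Zz
Z/II-1 un I-1×I-2: ZZ|Zz
Z/II-2 un I-1×I-2: ZZ|Zz
Z/II-3 un I-1×I-2: ZZ|Zz
⇒ Z over [I-1,I-2,II-1,II-2,II-3]: 25 consistent

II-3 ∈ {Uu ZZ, Uu Zz}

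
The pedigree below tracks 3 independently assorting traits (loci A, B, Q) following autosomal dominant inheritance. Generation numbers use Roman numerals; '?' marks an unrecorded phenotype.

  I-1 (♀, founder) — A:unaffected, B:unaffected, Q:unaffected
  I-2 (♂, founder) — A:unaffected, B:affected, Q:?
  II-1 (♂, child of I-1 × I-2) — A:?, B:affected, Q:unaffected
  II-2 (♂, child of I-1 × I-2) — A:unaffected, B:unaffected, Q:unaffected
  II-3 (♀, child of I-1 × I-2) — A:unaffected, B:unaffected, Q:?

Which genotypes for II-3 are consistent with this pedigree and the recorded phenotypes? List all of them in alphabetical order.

A/I-1 un ·: aa
A/I-2 un ·: aa
A/II-1 ? I-1×I-2: aa
A/II-2 un I-1×I-2: aa
A/II-3 un I-1×I-2: aa
⇒ A over [I-1,I-2,II-1,II-2,II-3]: 1 consistent
B/I-1 un ·: bb
B/I-2 aff ·: Bb
B/II-1 aff I-1×I-2: Bb
B/II-2 un I-1×I-2: bb
B/II-3 un I-1×I-2: bb
⇒ B over [I-1,I-2,II-1,II-2,II-3]: 1 consistent
Q/I-1 un ·: qq
Q/I-2 ? ·: qq|Qq
Q/II-1 un I-1×I-2: qq
Q/II-2 un I-1×I-2: qq
Q/II-3 ? I-1×I-2: qq|Qq
⇒ Q over [I-1,I-2,II-1,II-2,II-3]: 3 consistent

II-3 ∈ {aa bb Qq, aa bb qq}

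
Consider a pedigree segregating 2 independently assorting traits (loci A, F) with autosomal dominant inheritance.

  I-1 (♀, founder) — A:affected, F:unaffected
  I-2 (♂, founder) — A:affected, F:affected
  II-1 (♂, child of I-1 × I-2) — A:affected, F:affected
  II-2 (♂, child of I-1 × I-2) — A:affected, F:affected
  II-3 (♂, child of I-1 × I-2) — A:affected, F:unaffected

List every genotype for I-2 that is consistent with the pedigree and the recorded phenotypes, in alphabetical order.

I-2 ∈ {AA Ff, Aa Ff}

A/I-1 aff ·: Aa|AA
A/I-2 aff ·: Aa|AA
A/II-1 aff I-1×I-2: Aa|AA
A/II-2 aff I-1×I-2: Aa|AA
A/II-3 aff I-1×I-2: Aa|AA
⇒ A over [I-1,I-2,II-1,II-2,II-3]: 25 consistent
F/I-1 un ·: ff
F/I-2 aff ·: Ff
F/II-1 aff I-1×I-2: Ff
F/II-2 aff I-1×I-2: Ff
F/II-3 un I-1×I-2: ff
⇒ F over [I-1,I-2,II-1,II-2,II-3]: 1 consistent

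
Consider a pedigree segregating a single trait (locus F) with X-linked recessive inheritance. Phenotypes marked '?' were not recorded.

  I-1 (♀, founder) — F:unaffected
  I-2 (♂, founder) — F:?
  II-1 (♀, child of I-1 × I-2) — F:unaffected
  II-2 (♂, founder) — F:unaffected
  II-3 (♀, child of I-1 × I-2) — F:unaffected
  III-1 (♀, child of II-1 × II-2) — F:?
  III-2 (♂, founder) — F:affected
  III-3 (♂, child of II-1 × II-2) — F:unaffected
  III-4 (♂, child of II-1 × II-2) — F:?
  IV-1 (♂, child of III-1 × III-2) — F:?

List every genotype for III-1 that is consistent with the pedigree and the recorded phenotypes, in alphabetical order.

III-1 ∈ {X^FX^F, X^FX^f}

F/I-1 un ·: X^FX^F|X^FX^f
F/I-2 ? ·: X^FY|X^fY
F/II-1 un I-1×I-2: X^FX^F|X^FX^f
F/II-2 un ·: X^FY
F/II-3 un I-1×I-2: X^FX^F|X^FX^f
F/III-1 ? II-1×II-2: X^FX^F|X^FX^f
F/III-2 aff ·: X^fY
F/III-3 un II-1×II-2: X^FY
F/III-4 ? II-1×II-2: X^FY|X^fY
F/IV-1 ? III-1×III-2: X^FY|X^fY
⇒ F over [I-1,I-2,II-1,II-2,II-3,III-1,III-2,III-3,III-4,IV-1]: 27 consistent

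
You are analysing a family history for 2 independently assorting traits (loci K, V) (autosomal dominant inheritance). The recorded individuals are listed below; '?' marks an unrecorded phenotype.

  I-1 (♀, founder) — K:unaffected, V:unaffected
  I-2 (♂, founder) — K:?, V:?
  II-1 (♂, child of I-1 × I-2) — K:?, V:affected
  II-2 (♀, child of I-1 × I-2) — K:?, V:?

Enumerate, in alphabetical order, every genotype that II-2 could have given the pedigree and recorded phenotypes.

II-2 ∈ {Kk Vv, Kk vv, kk Vv, kk vv}

K/I-1 un ·: kk
K/I-2 ? ·: kk|Kk|KK
K/II-1 ? I-1×I-2: kk|Kk
K/II-2 ? I-1×I-2: kk|Kk
⇒ K over [I-1,I-2,II-1,II-2]: 6 consistent
V/I-1 un ·: vv
V/I-2 ? ·: Vv|VV
V/II-1 aff I-1×I-2: Vv
V/II-2 ? I-1×I-2: vv|Vv
⇒ V over [I-1,I-2,II-1,II-2]: 3 consistent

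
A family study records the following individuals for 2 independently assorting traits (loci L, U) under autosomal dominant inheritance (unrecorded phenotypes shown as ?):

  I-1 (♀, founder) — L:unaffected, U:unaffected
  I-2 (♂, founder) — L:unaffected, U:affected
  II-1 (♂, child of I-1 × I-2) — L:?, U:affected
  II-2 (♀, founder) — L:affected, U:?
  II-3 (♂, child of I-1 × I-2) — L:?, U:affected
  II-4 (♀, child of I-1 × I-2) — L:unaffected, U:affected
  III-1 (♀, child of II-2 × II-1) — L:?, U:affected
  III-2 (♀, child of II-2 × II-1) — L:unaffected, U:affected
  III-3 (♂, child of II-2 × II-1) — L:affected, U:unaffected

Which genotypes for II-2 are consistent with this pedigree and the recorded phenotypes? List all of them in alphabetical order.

II-2 ∈ {Ll Uu, Ll uu}

L/I-1 un ·: ll
L/I-2 un ·: ll
L/II-1 ? I-1×I-2: ll
L/II-2 aff ·: Ll
L/II-3 ? I-1×I-2: ll
L/II-4 un I-1×I-2: ll
L/III-1 ? II-2×II-1: ll|Ll
L/III-2 un II-2×II-1: ll
L/III-3 aff II-2×II-1: Ll
⇒ L over [I-1,I-2,II-1,II-2,II-3,II-4,III-1,III-2,III-3]: 2 consistent
U/I-1 un ·: uu
U/I-2 aff ·: Uu|UU
U/II-1 aff I-1×I-2: Uu
U/II-2 ? ·: uu|Uu
U/II-3 aff I-1×I-2: Uu
U/II-4 aff I-1×I-2: Uu
U/III-1 aff II-2×II-1: Uu|UU
U/III-2 aff II-2×II-1: Uu|UU
U/III-3 un II-2×II-1: uu
⇒ U over [I-1,I-2,II-1,II-2,II-3,II-4,III-1,III-2,III-3]: 10 consistent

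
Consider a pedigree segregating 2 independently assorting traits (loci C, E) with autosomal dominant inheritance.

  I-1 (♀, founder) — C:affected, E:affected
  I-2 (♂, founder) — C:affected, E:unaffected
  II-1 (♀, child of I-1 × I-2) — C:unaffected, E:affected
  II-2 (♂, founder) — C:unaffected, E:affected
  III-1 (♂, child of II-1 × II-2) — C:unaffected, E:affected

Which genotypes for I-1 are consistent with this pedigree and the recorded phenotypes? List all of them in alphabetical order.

I-1 ∈ {Cc EE, Cc Ee}

C/I-1 aff ·: Cc
C/I-2 aff ·: Cc
C/II-1 un I-1×I-2: cc
C/II-2 un ·: cc
C/III-1 un II-1×II-2: cc
⇒ C over [I-1,I-2,II-1,II-2,III-1]: 1 consistent
E/I-1 aff ·: Ee|EE
E/I-2 un ·: ee
E/II-1 aff I-1×I-2: Ee
E/II-2 aff ·: Ee|EE
E/III-1 aff II-1×II-2: Ee|EE
⇒ E over [I-1,I-2,II-1,II-2,III-1]: 8 consistent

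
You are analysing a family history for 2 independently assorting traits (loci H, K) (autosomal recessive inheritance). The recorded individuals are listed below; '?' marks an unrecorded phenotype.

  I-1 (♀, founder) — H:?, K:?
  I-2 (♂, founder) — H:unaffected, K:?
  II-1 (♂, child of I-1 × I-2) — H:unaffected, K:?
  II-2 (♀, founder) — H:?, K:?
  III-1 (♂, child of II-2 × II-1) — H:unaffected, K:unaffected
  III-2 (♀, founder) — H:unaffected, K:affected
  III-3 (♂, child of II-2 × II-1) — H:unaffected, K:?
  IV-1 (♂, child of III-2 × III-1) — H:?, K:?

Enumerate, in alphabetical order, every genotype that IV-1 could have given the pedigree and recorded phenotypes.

H/I-1 ? ·: HH|Hh|hh
H/I-2 un ·: HH|Hh
H/II-1 un I-1×I-2: HH|Hh
H/II-2 ? ·: HH|Hh|hh
H/III-1 un II-2×II-1: HH|Hh
H/III-2 un ·: HH|Hh
H/III-3 un II-2×II-1: HH|Hh
H/IV-1 ? III-2×III-1: HH|Hh|hh
⇒ H over [I-1,I-2,II-1,II-2,III-1,III-2,III-3,IV-1]: 281 consistent
K/I-1 ? ·: KK|Kk|kk
K/I-2 ? ·: KK|Kk|kk
K/II-1 ? I-1×I-2: KK|Kk|kk
K/II-2 ? ·: KK|Kk|kk
K/III-1 un II-2×II-1: KK|Kk
K/III-2 aff ·: kk
K/III-3 ? II-2×II-1: KK|Kk|kk
K/IV-1 ? III-2×III-1: Kk|kk
⇒ K over [I-1,I-2,II-1,II-2,III-1,III-2,III-3,IV-1]: 193 consistent

IV-1 ∈ {HH Kk, HH kk, Hh Kk, Hh kk, hh Kk, hh kk}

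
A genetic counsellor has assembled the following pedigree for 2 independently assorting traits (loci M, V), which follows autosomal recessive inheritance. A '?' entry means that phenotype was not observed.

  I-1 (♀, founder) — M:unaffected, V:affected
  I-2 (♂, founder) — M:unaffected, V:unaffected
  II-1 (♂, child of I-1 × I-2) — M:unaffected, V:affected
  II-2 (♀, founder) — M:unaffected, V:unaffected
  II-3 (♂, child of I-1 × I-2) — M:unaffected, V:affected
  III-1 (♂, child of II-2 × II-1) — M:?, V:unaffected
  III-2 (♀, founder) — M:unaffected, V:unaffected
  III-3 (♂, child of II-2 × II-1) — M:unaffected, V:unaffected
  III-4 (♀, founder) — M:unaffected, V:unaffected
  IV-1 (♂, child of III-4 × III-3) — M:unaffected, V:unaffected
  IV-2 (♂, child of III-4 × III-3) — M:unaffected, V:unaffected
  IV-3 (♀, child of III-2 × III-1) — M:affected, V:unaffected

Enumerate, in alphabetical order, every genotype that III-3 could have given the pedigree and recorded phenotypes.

III-3 ∈ {MM Vv, Mm Vv}

M/I-1 un ·: MM|Mm
M/I-2 un ·: MM|Mm
M/II-1 un I-1×I-2: MM|Mm
M/II-2 un ·: MM|Mm
M/II-3 un I-1×I-2: MM|Mm
M/III-1 ? II-2×II-1: Mm|mm
M/III-2 un ·: Mm
M/III-3 un II-2×II-1: MM|Mm
M/III-4 un ·: MM|Mm
M/IV-1 un III-4×III-3: MM|Mm
M/IV-2 un III-4×III-3: MM|Mm
M/IV-3 aff III-2×III-1: mm
⇒ M over [I-1,I-2,II-1,II-2,II-3,III-1,III-2,III-3,III-4,IV-1,IV-2,IV-3]: 325 consistent
V/I-1 aff ·: vv
V/I-2 un ·: Vv
V/II-1 aff I-1×I-2: vv
V/II-2 un ·: VV|Vv
V/II-3 aff I-1×I-2: vv
V/III-1 un II-2×II-1: Vv
V/III-2 un ·: VV|Vv
V/III-3 un II-2×II-1: Vv
V/III-4 un ·: VV|Vv
V/IV-1 un III-4×III-3: VV|Vv
V/IV-2 un III-4×III-3: VV|Vv
V/IV-3 un III-2×III-1: VV|Vv
⇒ V over [I-1,I-2,II-1,II-2,II-3,III-1,III-2,III-3,III-4,IV-1,IV-2,IV-3]: 64 consistent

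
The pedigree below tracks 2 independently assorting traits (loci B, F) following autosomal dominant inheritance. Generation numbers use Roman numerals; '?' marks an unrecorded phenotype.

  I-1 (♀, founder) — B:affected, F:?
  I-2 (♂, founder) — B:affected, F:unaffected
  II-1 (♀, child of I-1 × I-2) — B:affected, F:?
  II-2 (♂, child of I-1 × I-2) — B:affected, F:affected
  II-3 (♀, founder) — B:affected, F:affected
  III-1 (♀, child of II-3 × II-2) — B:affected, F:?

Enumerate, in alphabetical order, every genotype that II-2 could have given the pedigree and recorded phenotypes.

B/I-1 aff ·: Bb|BB
B/I-2 aff ·: Bb|BB
B/II-1 aff I-1×I-2: Bb|BB
B/II-2 aff I-1×I-2: Bb|BB
B/II-3 aff ·: Bb|BB
B/III-1 aff II-3×II-2: Bb|BB
⇒ B over [I-1,I-2,II-1,II-2,II-3,III-1]: 45 consistent
F/I-1 ? ·: Ff|FF
F/I-2 un ·: ff
F/II-1 ? I-1×I-2: ff|Ff
F/II-2 aff I-1×I-2: Ff
F/II-3 aff ·: Ff|FF
F/III-1 ? II-3×II-2: ff|Ff|FF
⇒ F over [I-1,I-2,II-1,II-2,II-3,III-1]: 15 consistent

II-2 ∈ {BB Ff, Bb Ff}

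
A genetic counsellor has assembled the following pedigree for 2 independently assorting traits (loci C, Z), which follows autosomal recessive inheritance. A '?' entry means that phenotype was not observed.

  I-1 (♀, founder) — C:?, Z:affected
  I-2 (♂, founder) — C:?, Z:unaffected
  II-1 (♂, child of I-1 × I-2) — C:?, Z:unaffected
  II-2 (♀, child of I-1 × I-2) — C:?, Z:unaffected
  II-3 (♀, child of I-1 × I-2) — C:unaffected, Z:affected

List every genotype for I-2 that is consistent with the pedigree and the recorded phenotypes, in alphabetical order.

I-2 ∈ {CC Zz, Cc Zz, cc Zz}

C/I-1 ? ·: CC|Cc|cc
C/I-2 ? ·: CC|Cc|cc
C/II-1 ? I-1×I-2: CC|Cc|cc
C/II-2 ? I-1×I-2: CC|Cc|cc
C/II-3 un I-1×I-2: CC|Cc
⇒ C over [I-1,I-2,II-1,II-2,II-3]: 45 consistent
Z/I-1 aff ·: zz
Z/I-2 un ·: Zz
Z/II-1 un I-1×I-2: Zz
Z/II-2 un I-1×I-2: Zz
Z/II-3 aff I-1×I-2: zz
⇒ Z over [I-1,I-2,II-1,II-2,II-3]: 1 consistent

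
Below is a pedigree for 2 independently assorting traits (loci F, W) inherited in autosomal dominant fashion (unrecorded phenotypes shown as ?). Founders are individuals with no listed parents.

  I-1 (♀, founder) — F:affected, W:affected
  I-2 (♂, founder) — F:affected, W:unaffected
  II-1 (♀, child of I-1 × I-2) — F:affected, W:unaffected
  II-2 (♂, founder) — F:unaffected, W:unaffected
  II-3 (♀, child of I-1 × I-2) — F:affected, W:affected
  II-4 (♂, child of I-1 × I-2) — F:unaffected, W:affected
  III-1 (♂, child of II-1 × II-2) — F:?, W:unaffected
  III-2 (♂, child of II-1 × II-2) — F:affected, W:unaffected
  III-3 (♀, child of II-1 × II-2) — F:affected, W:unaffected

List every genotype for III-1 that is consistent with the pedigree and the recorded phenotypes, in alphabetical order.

F/I-1 aff ·: Ff
F/I-2 aff ·: Ff
F/II-1 aff I-1×I-2: Ff|FF
F/II-2 un ·: ff
F/II-3 aff I-1×I-2: Ff|FF
F/II-4 un I-1×I-2: ff
F/III-1 ? II-1×II-2: ff|Ff
F/III-2 aff II-1×II-2: Ff
F/III-3 aff II-1×II-2: Ff
⇒ F over [I-1,I-2,II-1,II-2,II-3,II-4,III-1,III-2,III-3]: 6 consistent
W/I-1 aff ·: Ww
W/I-2 un ·: ww
W/II-1 un I-1×I-2: ww
W/II-2 un ·: ww
W/II-3 aff I-1×I-2: Ww
W/II-4 aff I-1×I-2: Ww
W/III-1 un II-1×II-2: ww
W/III-2 un II-1×II-2: ww
W/III-3 un II-1×II-2: ww
⇒ W over [I-1,I-2,II-1,II-2,II-3,II-4,III-1,III-2,III-3]: 1 consistent

III-1 ∈ {Ff ww, ff ww}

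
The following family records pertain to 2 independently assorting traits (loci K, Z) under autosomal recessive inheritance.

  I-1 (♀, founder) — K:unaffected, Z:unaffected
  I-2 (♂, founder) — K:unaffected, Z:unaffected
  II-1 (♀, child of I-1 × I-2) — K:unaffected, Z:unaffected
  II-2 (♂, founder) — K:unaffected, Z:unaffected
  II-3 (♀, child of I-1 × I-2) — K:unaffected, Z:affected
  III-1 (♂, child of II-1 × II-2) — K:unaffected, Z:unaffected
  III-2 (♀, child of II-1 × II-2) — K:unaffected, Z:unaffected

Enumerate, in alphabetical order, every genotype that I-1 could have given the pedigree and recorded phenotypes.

K/I-1 un ·: KK|Kk
K/I-2 un ·: KK|Kk
K/II-1 un I-1×I-2: KK|Kk
K/II-2 un ·: KK|Kk
K/II-3 un I-1×I-2: KK|Kk
K/III-1 un II-1×II-2: KK|Kk
K/III-2 un II-1×II-2: KK|Kk
⇒ K over [I-1,I-2,II-1,II-2,II-3,III-1,III-2]: 83 consistent
Z/I-1 un ·: Zz
Z/I-2 un ·: Zz
Z/II-1 un I-1×I-2: ZZ|Zz
Z/II-2 un ·: ZZ|Zz
Z/II-3 aff I-1×I-2: zz
Z/III-1 un II-1×II-2: ZZ|Zz
Z/III-2 un II-1×II-2: ZZ|Zz
⇒ Z over [I-1,I-2,II-1,II-2,II-3,III-1,III-2]: 13 consistent

I-1 ∈ {KK Zz, Kk Zz}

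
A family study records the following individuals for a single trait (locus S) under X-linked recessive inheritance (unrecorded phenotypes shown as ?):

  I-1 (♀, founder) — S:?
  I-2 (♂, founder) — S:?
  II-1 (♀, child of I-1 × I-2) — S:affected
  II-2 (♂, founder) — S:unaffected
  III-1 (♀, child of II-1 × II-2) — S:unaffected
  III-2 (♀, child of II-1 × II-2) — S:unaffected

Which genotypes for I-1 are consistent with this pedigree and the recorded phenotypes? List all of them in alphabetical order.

S/I-1 ? ·: X^SX^s|X^sX^s
S/I-2 ? ·: X^sY
S/II-1 aff I-1×I-2: X^sX^s
S/II-2 un ·: X^SY
S/III-1 un II-1×II-2: X^SX^s
S/III-2 un II-1×II-2: X^SX^s
⇒ S over [I-1,I-2,II-1,II-2,III-1,III-2]: 2 consistent

I-1 ∈ {X^SX^s, X^sX^s}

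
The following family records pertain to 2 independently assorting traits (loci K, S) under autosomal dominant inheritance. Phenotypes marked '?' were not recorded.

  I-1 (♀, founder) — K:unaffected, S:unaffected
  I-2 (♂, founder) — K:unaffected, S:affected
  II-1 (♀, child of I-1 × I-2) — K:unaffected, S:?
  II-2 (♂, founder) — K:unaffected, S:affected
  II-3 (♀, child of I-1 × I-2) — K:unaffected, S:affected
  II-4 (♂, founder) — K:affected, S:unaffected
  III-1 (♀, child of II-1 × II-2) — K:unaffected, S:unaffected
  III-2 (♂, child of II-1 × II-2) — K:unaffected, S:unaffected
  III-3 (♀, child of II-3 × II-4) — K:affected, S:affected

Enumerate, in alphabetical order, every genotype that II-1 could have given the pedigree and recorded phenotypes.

II-1 ∈ {kk Ss, kk ss}

K/I-1 un ·: kk
K/I-2 un ·: kk
K/II-1 un I-1×I-2: kk
K/II-2 un ·: kk
K/II-3 un I-1×I-2: kk
K/II-4 aff ·: Kk|KK
K/III-1 un II-1×II-2: kk
K/III-2 un II-1×II-2: kk
K/III-3 aff II-3×II-4: Kk
⇒ K over [I-1,I-2,II-1,II-2,II-3,II-4,III-1,III-2,III-3]: 2 consistent
S/I-1 un ·: ss
S/I-2 aff ·: Ss|SS
S/II-1 ? I-1×I-2: ss|Ss
S/II-2 aff ·: Ss
S/II-3 aff I-1×I-2: Ss
S/II-4 un ·: ss
S/III-1 un II-1×II-2: ss
S/III-2 un II-1×II-2: ss
S/III-3 aff II-3×II-4: Ss
⇒ S over [I-1,I-2,II-1,II-2,II-3,II-4,III-1,III-2,III-3]: 3 consistent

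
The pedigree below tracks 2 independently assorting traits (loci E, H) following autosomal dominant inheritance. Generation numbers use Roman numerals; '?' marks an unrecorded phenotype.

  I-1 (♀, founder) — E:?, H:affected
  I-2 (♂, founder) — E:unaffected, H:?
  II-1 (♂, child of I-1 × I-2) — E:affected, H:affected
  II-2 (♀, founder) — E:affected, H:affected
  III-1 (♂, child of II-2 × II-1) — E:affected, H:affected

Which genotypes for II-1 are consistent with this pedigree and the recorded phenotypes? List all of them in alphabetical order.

II-1 ∈ {Ee HH, Ee Hh}

E/I-1 ? ·: Ee|EE
E/I-2 un ·: ee
E/II-1 aff I-1×I-2: Ee
E/II-2 aff ·: Ee|EE
E/III-1 aff II-2×II-1: Ee|EE
⇒ E over [I-1,I-2,II-1,II-2,III-1]: 8 consistent
H/I-1 aff ·: Hh|HH
H/I-2 ? ·: hh|Hh|HH
H/II-1 aff I-1×I-2: Hh|HH
H/II-2 aff ·: Hh|HH
H/III-1 aff II-2×II-1: Hh|HH
⇒ H over [I-1,I-2,II-1,II-2,III-1]: 32 consistent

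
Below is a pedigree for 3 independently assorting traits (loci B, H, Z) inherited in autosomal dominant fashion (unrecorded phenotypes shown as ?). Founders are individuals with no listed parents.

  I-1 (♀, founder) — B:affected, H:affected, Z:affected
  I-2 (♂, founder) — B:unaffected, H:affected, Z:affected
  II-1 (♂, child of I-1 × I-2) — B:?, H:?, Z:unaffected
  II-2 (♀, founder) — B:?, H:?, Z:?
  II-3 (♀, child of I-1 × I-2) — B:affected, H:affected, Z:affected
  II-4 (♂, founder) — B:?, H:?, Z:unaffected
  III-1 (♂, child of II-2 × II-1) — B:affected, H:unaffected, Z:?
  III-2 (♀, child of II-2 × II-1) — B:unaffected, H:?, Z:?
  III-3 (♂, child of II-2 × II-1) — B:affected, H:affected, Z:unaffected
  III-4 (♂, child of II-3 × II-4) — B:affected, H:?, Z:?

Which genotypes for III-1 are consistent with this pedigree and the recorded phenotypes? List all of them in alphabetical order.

III-1 ∈ {BB hh Zz, BB hh zz, Bb hh Zz, Bb hh zz}

B/I-1 aff ·: Bb|BB
B/I-2 un ·: bb
B/II-1 ? I-1×I-2: bb|Bb
B/II-2 ? ·: bb|Bb
B/II-3 aff I-1×I-2: Bb
B/II-4 ? ·: bb|Bb|BB
B/III-1 aff II-2×II-1: Bb|BB
B/III-2 un II-2×II-1: bb
B/III-3 aff II-2×II-1: Bb|BB
B/III-4 aff II-3×II-4: Bb|BB
⇒ B over [I-1,I-2,II-1,II-2,II-3,II-4,III-1,III-2,III-3,III-4]: 55 consistent
H/I-1 aff ·: Hh|HH
H/I-2 aff ·: Hh|HH
H/II-1 ? I-1×I-2: hh|Hh
H/II-2 ? ·: hh|Hh
H/II-3 aff I-1×I-2: Hh|HH
H/II-4 ? ·: hh|Hh|HH
H/III-1 un II-2×II-1: hh
H/III-2 ? II-2×II-1: hh|Hh|HH
H/III-3 aff II-2×II-1: Hh|HH
H/III-4 ? II-3×II-4: hh|Hh|HH
⇒ H over [I-1,I-2,II-1,II-2,II-3,II-4,III-1,III-2,III-3,III-4]: 286 consistent
Z/I-1 aff ·: Zz
Z/I-2 aff ·: Zz
Z/II-1 un I-1×I-2: zz
Z/II-2 ? ·: zz|Zz
Z/II-3 aff I-1×I-2: Zz|ZZ
Z/II-4 un ·: zz
Z/III-1 ? II-2×II-1: zz|Zz
Z/III-2 ? II-2×II-1: zz|Zz
Z/III-3 un II-2×II-1: zz
Z/III-4 ? II-3×II-4: zz|Zz
⇒ Z over [I-1,I-2,II-1,II-2,II-3,II-4,III-1,III-2,III-3,III-4]: 15 consistent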